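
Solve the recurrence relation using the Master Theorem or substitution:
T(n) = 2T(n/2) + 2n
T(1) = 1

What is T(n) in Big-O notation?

By Master Theorem: a=2, b=2, f(n)=2n. Since log_2(2) = 1 and f(n) = Θ(n^1), Case 2 applies. T(n) = O(n log n).

Answer: O(n log n)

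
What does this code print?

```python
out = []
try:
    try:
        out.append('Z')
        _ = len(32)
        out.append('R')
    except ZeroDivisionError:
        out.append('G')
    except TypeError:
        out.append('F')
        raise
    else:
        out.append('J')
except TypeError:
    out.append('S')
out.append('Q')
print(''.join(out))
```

Execution trace: 'Z' (inner try body) → 'F' (inner except TypeError) → 'S' (outer except TypeError) → 'Q' (after the try/except). Output: ZFSQ

Answer: ZFSQ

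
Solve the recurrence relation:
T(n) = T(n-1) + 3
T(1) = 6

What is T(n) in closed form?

Unrolling: T(n) = T(1) + 3·(n-1) = 6 + 3(n-1) = 3n + 3.

Answer: T(n) = 3n + 3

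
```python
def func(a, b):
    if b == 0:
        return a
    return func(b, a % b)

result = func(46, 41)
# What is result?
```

func(46, 41) -> func(41, 5) -> func(5, 1) -> func(1, 0) -> 1

Answer: 1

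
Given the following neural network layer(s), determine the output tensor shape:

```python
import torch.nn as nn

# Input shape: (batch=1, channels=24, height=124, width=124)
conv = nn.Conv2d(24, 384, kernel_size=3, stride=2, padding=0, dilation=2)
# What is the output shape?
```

Input: (1, 24, 124, 124) -> Output: (1, 384, 60, 60)

Answer: (1, 384, 60, 60)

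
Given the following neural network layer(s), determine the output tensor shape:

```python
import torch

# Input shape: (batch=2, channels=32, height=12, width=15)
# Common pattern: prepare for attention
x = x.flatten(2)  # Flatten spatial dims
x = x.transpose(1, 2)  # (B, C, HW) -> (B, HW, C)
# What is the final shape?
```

Input: (2, 32, 12, 15) -> after flatten(2): (2, 32, 180) -> Output: (2, 180, 32)

Answer: (2, 180, 32)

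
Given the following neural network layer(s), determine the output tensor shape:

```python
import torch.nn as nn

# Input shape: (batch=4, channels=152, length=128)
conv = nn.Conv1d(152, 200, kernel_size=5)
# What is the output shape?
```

Input: (4, 152, 128) -> Output: (4, 200, 124)

Answer: (4, 200, 124)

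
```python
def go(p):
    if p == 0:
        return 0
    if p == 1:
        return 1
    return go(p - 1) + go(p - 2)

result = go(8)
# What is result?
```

Build up from base cases: go(0)=0, go(1)=1, go(2)=1, go(3)=2, go(4)=3, go(5)=5, go(6)=8, ..., go(8)=21

Answer: 21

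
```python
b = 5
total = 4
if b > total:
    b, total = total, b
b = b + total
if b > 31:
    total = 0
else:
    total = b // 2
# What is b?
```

Trace:
`b = 5` → b = 5
`total = 4` → total = 4
`if b > total: ...` → b > total is True → b = 4; total = 5
`b = b + total` → b = 9
`if b > 31: ...` → b > 31 is False, take else branch → total = 4
So b = 9

Answer: 9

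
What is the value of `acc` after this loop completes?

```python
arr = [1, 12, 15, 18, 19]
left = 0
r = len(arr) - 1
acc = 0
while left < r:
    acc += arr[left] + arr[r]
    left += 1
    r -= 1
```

Sum of pairs from ends
`acc` takes the values: 0 → 20 → 50

Answer: 50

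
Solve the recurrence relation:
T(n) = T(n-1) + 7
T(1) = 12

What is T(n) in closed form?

Unrolling: T(n) = T(1) + 7·(n-1) = 12 + 7(n-1) = 7n + 5.

Answer: T(n) = 7n + 5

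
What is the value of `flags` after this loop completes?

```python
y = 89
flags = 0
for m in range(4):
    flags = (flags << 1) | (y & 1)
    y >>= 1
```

Reverse lowest 4 bits of 89
`flags` takes the values: 0 → 1 → 2 → 4 → 9

Answer: 9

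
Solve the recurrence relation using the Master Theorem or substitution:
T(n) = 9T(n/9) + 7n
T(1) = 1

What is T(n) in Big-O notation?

By Master Theorem: a=9, b=9, f(n)=7n. Since log_9(9) = 1 and f(n) = Θ(n^1), Case 2 applies. T(n) = O(n log n).

Answer: O(n log n)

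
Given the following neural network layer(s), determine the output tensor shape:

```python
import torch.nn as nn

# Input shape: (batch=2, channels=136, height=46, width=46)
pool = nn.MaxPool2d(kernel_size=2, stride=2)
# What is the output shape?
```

Input: (2, 136, 46, 46) -> Output: (2, 136, 23, 23)

Answer: (2, 136, 23, 23)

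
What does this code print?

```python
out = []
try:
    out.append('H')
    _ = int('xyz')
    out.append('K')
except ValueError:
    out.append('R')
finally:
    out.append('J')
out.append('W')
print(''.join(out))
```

Execution trace: 'H' (try body) → 'R' (except ValueError) → 'J' (finally) → 'W' (after the try/except). Output: HRJW

Answer: HRJW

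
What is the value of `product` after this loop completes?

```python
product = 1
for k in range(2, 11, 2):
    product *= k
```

Product of even numbers 2 to 10
`product` takes the values: 1 → 2 → 8 → 48 → 384 → 3840

Answer: 3840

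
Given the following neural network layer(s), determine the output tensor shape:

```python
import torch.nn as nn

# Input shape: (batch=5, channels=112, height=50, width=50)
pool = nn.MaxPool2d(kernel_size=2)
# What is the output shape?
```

Input: (5, 112, 50, 50) -> Output: (5, 112, 25, 25)

Answer: (5, 112, 25, 25)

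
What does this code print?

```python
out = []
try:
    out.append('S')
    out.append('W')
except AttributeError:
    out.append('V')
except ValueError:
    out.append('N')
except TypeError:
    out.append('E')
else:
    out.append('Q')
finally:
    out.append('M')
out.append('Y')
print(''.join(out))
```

Execution trace: 'S' (try body) → 'W' (try body, no exception) → 'Q' (else) → 'M' (finally) → 'Y' (after the try/except). Output: SWQMY

Answer: SWQMY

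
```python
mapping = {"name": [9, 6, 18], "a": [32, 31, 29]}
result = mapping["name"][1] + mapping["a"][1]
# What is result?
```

Trace:
`mapping = {"name": [9, 6, 18], "a": [32, 31, 29]}` → mapping = {'name': [9, 6, 18], 'a': [32, 31, 29]}
`result = mapping["name"][1] + mapping["a"][1]` → result = 37
So result = 37

Answer: 37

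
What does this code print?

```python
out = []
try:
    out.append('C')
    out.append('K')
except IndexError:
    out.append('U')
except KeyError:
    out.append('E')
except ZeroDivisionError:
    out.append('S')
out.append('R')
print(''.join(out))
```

Execution trace: 'C' (try body) → 'K' (try body, no exception) → 'R' (after the try/except). Output: CKR

Answer: CKR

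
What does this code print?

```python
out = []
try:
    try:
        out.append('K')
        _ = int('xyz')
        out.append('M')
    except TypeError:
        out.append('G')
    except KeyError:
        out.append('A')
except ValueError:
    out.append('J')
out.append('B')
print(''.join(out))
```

Execution trace: 'K' (try body) → 'J' (outer except ValueError) → 'B' (after the try/except). Output: KJB

Answer: KJB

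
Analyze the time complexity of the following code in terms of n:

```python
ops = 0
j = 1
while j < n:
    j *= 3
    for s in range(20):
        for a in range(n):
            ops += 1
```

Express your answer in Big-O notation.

Each loop level contributes: log n × 1 × n. Multiplying the contributions gives O(n log n).

Answer: O(n log n)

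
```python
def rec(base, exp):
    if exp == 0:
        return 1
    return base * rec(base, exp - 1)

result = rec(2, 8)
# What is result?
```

rec(2, 8) = 2 * 2 * 2 * 2 * 2 * 2 * 2 * 2 = 256

Answer: 256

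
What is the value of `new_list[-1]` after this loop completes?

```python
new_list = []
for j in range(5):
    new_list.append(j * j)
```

Last element of squares 0 to 4
`new_list` takes the values: [] → [0] → [0, 1] → [0, 1, 4] → [0, 1, 4, 9] → [0, 1, 4, 9, 16]
So `new_list[-1]` = 16

Answer: 16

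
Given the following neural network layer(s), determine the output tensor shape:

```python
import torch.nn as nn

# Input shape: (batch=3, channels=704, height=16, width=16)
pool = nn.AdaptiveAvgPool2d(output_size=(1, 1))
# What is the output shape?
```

Input: (3, 704, 16, 16) -> Output: (3, 704, 1, 1)

Answer: (3, 704, 1, 1)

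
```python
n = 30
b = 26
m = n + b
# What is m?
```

Trace:
`n = 30` → n = 30
`b = 26` → b = 26
`m = n + b` → m = 56
So m = 56

Answer: 56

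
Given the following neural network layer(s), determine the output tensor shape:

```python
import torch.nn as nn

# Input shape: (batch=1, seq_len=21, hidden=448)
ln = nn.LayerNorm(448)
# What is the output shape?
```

Input: (1, 21, 448) -> Output: (1, 21, 448)

Answer: (1, 21, 448)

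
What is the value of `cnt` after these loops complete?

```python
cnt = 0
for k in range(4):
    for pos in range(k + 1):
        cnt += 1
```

Triangle: 1 + 2 + ... + 4
`cnt` takes the values: 0 → 1 → 2 → 3 → 4 → 5 → 6 → 7 → 8 → 9 → 10

Answer: 10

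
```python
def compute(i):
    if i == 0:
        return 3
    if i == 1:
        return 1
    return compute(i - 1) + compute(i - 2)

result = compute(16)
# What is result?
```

Build up from base cases: compute(0)=3, compute(1)=1, compute(2)=4, compute(3)=5, compute(4)=9, compute(5)=14, compute(6)=23, ..., compute(16)=2817

Answer: 2817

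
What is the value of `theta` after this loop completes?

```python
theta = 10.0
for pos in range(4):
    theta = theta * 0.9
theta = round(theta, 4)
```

Exponential decay: 10.0 * 0.9^4
`theta` takes the values: 10.0 → 9.0 → 8.1 → 7.29 → 6.561

Answer: 6.561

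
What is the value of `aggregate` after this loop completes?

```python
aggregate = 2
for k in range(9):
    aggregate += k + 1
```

Start at 2, add 1 to 9 = 47
`aggregate` takes the values: 2 → 3 → 5 → 8 → 12 → 17 → 23 → 30 → 38 → 47

Answer: 47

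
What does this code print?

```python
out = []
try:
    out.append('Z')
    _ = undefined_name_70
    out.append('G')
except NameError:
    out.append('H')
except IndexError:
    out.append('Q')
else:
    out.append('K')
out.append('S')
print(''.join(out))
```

Execution trace: 'Z' (try body) → 'H' (except NameError) → 'S' (after the try/except). Output: ZHS

Answer: ZHS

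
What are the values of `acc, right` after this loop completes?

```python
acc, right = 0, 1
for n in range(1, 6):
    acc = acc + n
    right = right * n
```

Sum and factorial of 1 to 5
`acc, right` takes the values: (0, 1) → (1, 1) → (3, 1) → (3, 2) → (6, 2) → (6, 6) → (10, 6) → (10, 24) → (15, 24) → (15, 120)

Answer: 15, 120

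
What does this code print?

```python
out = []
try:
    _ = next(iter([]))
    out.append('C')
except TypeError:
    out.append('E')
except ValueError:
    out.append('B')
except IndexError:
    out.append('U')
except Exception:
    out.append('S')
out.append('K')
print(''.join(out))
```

Execution trace: 'S' (except Exception) → 'K' (after the try/except). Output: SK

Answer: SK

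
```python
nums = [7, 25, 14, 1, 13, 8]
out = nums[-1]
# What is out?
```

Trace:
`nums = [7, 25, 14, 1, 13, 8]` → nums = [7, 25, 14, 1, 13, 8]
`out = nums[-1]` → out = 8
So out = 8

Answer: 8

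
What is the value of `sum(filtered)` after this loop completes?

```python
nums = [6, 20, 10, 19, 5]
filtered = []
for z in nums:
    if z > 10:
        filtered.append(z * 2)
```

Sum of doubled values > 10
`filtered` takes the values: [] → [40] → [40, 38]
So `sum(filtered)` = 78

Answer: 78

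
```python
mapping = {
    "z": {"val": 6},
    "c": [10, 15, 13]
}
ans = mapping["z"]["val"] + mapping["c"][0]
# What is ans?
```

Trace:
`mapping = { ...` → mapping = {'z': {'val': 6}, 'c': [10, 15, 13]}
`ans = mapping["z"]["val"] + mapping["c"][0]` → ans = 16
So ans = 16

Answer: 16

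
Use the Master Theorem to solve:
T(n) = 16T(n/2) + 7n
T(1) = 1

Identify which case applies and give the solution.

a=16, b=2, f(n)=7n. log_2(16) = 4. Since c=1 < 4, Case 1 applies: T(n) = Θ(n^log_b(a)) = O(n^4).

Answer: O(n^4) - Case 1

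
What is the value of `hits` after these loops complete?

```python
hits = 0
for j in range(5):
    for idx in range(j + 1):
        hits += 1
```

Triangle: 1 + 2 + ... + 5
`hits` takes the values: 0 → 1 → 2 → 3 → 4 → 5 → 6 → 7 → 8 → 9 → 10 → 11 → 12 → 13 → 14 → 15

Answer: 15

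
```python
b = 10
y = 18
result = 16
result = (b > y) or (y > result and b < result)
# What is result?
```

Trace:
`b = 10` → b = 10
`y = 18` → y = 18
`result = 16` → result = 16
`result = (b > y) or (y > result and b < result)` → result = True
So result = True

Answer: True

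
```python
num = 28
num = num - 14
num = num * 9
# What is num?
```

Trace:
`num = 28` → num = 28
`num = num - 14` → num = 14
`num = num * 9` → num = 126
So num = 126

Answer: 126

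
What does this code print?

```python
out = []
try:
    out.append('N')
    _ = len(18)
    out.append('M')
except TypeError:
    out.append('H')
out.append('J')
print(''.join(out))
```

Execution trace: 'N' (try body) → 'H' (except TypeError) → 'J' (after the try/except). Output: NHJ

Answer: NHJ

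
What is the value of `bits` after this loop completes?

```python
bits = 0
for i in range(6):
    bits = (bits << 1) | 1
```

Build 6 consecutive 1-bits: 0b111111
`bits` takes the values: 0 → 1 → 3 → 7 → 15 → 31 → 63

Answer: 63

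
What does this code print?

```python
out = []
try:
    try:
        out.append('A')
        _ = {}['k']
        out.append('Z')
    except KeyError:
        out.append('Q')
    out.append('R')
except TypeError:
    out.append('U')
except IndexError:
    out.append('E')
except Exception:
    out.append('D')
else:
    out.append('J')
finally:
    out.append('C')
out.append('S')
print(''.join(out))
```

Execution trace: 'A' (inner try body) → 'Q' (inner except KeyError) → 'R' (try body, no exception) → 'J' (else) → 'C' (finally) → 'S' (after the try/except). Output: AQRJCS

Answer: AQRJCS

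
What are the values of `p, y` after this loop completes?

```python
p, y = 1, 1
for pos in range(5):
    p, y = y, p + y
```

Fibonacci: after 5 iterations
`p, y` takes the values: (1, 1) → (1, 2) → (2, 3) → (3, 5) → (5, 8) → (8, 13)

Answer: 8, 13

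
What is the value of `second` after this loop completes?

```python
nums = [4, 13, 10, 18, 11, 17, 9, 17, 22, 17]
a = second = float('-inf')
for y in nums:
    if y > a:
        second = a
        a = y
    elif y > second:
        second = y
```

Second largest (with repeats) in [4, 13, 10, 18, 11, 17, 9, 17, 22, 17]
`second` takes the values: -inf → 4 → 10 → 13 → 17 → 18

Answer: 18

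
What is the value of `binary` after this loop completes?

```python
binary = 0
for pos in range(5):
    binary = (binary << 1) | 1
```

Build 5 consecutive 1-bits: 0b11111
`binary` takes the values: 0 → 1 → 3 → 7 → 15 → 31

Answer: 31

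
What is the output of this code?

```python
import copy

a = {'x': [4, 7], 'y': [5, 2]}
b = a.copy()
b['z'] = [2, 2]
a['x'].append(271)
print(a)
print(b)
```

Key concept: shallow copy of dict with mutable values.
Step by step:
`a = {'x': [4, 7], 'y': [5, 2]}` → a = {'x': [4, 7], 'y': [5, 2]}
`b = a.copy()` → b = {'x': [4, 7], 'y': [5, 2]}
`b['z'] = [2, 2]` → b = {'x': [4, 7], 'y': [5, 2], 'z': [2, 2]}
`a['x'].append(271)` → a = {'x': [4, 7, 271], 'y': [5, 2]}; b = {'x': [4, 7, 271], 'y': [5, 2], 'z': [2, 2]}
`print(a)` → prints {'x': [4, 7, 271], 'y': [5, 2]}
`print(b)` → prints {'x': [4, 7, 271], 'y': [5, 2], 'z': [2, 2]}

Answer:
{'x': [4, 7, 271], 'y': [5, 2]}
{'x': [4, 7, 271], 'y': [5, 2], 'z': [2, 2]}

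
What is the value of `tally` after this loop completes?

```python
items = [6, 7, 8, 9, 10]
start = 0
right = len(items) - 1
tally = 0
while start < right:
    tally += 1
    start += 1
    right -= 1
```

Iterations until pointers meet (list length 5)
`tally` takes the values: 0 → 1 → 2

Answer: 2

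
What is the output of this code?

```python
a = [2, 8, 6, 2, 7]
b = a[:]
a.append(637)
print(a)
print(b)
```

Key concept: slice [:] creates copy.
Step by step:
`a = [2, 8, 6, 2, 7]` → a = [2, 8, 6, 2, 7]
`b = a[:]` → b = [2, 8, 6, 2, 7]
`a.append(637)` → a = [2, 8, 6, 2, 7, 637]
`print(a)` → prints [2, 8, 6, 2, 7, 637]
`print(b)` → prints [2, 8, 6, 2, 7]

Answer:
[2, 8, 6, 2, 7, 637]
[2, 8, 6, 2, 7]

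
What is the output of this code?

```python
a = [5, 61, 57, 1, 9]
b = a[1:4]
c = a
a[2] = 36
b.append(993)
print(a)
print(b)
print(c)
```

Key concept: slice vs alias.
Step by step:
`a = [5, 61, 57, 1, 9]` → a = [5, 61, 57, 1, 9]
`b = a[1:4]` → b = [61, 57, 1]
`c = a` → c = [5, 61, 57, 1, 9] (same object as a)
`a[2] = 36` → a = [5, 61, 36, 1, 9] (same object as c); c = [5, 61, 36, 1, 9] (same object as a)
`b.append(993)` → b = [61, 57, 1, 993]
`print(a)` → prints [5, 61, 36, 1, 9]
`print(b)` → prints [61, 57, 1, 993]
`print(c)` → prints [5, 61, 36, 1, 9]

Answer:
[5, 61, 36, 1, 9]
[61, 57, 1, 993]
[5, 61, 36, 1, 9]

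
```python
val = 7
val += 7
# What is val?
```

Trace:
`val = 7` → val = 7
`val += 7` → val = 14
So val = 14

Answer: 14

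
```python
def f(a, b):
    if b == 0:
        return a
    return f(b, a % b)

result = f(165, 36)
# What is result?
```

f(165, 36) -> f(36, 21) -> f(21, 15) -> f(15, 6) -> f(6, 3) -> f(3, 0) -> 3

Answer: 3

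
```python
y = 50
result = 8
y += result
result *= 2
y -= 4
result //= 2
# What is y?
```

Trace:
`y = 50` → y = 50
`result = 8` → result = 8
`y += result` → y = 58
`result *= 2` → result = 16
`y -= 4` → y = 54
`result //= 2` → result = 8
So y = 54

Answer: 54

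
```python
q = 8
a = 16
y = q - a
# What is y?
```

Trace:
`q = 8` → q = 8
`a = 16` → a = 16
`y = q - a` → y = -8
So y = -8

Answer: -8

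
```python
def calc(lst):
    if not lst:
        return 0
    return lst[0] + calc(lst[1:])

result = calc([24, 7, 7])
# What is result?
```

24 + 7 + 7 + 0 = 38

Answer: 38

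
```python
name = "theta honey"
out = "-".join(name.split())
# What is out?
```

Trace:
`name = "theta honey"` → name = 'theta honey'
`out = "-".join(name.split())` → out = 'theta-honey'
So out = 'theta-honey'

Answer: 'theta-honey'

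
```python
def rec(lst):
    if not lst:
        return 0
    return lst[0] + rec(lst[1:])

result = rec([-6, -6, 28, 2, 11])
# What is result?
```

(-6) + (-6) + 28 + 2 + 11 + 0 = 29

Answer: 29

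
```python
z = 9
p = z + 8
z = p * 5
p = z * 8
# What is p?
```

Trace:
`z = 9` → z = 9
`p = z + 8` → p = 17
`z = p * 5` → z = 85
`p = z * 8` → p = 680
So p = 680

Answer: 680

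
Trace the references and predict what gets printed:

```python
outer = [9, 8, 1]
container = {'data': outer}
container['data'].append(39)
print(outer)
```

Key concept: dict holds reference to list.
Step by step:
`outer = [9, 8, 1]` → outer = [9, 8, 1]
`container = {'data': outer}` → container = {'data': [9, 8, 1]}
`container['data'].append(39)` → outer = [9, 8, 1, 39]; container = {'data': [9, 8, 1, 39]}
`print(outer)` → prints [9, 8, 1, 39]

Answer: [9, 8, 1, 39]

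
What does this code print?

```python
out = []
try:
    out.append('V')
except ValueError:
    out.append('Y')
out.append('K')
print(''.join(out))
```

Execution trace: 'V' (try body, no exception) → 'K' (after the try/except). Output: VK

Answer: VK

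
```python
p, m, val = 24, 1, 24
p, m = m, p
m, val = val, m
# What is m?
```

Trace:
`p, m, val = 24, 1, 24` → p = 24; m = 1; val = 24
`p, m = m, p` → p = 1; m = 24
`m, val = val, m` → m = 24; val = 24
So m = 24

Answer: 24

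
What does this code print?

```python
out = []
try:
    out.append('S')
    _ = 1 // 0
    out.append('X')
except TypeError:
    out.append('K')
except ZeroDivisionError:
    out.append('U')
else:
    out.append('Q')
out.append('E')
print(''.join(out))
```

Execution trace: 'S' (try body) → 'U' (except ZeroDivisionError) → 'E' (after the try/except). Output: SUE

Answer: SUE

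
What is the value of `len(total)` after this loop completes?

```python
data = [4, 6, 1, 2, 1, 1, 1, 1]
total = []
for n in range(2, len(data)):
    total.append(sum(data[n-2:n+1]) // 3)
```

Number of 3-element averages
`total` takes the values: [] → [3] → [3, 3] → [3, 3, 1] → [3, 3, 1, 1] → [3, 3, 1, 1, 1] → [3, 3, 1, 1, 1, 1]
So `len(total)` = 6

Answer: 6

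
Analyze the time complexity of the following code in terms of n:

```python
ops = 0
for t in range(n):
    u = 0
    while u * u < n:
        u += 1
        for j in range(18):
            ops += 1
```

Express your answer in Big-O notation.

Each loop level contributes: n × √n × 1. Multiplying the contributions gives O(n√n).

Answer: O(n√n)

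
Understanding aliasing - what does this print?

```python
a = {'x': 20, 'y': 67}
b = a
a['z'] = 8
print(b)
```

Key concept: dict aliasing.
Step by step:
`a = {'x': 20, 'y': 67}` → a = {'x': 20, 'y': 67}
`b = a` → b = {'x': 20, 'y': 67} (same object as a)
`a['z'] = 8` → a = {'x': 20, 'y': 67, 'z': 8} (same object as b); b = {'x': 20, 'y': 67, 'z': 8} (same object as a)
`print(b)` → prints {'x': 20, 'y': 67, 'z': 8}

Answer: {'x': 20, 'y': 67, 'z': 8}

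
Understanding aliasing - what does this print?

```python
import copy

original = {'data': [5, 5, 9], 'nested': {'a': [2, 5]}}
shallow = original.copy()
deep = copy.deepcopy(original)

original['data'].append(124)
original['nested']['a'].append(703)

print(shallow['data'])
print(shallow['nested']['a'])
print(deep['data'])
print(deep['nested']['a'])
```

Key concept: comparing shallow vs deep copy.
Step by step:
`original = {'data': [5, 5, 9], 'nested': {'a': [2, 5]}}` → original = {'data': [5, 5, 9], 'nested': {'a': [2, 5]}}
`shallow = original.copy()` → shallow = {'data': [5, 5, 9], 'nested': {'a': [2, 5]}}
`deep = copy.deepcopy(original)` → deep = {'data': [5, 5, 9], 'nested': {'a': [2, 5]}}
`original['data'].append(124)` → original = {'data': [5, 5, 9, 124], 'nested': {'a': [2, 5]}}; shallow = {'data': [5, 5, 9, 124], 'nested': {'a': [2, 5]}}
`original['nested']['a'].append(703)` → original = {'data': [5, 5, 9, 124], 'nested': {'a': [2, 5, 703]}}; shallow = {'data': [5, 5, 9, 124], 'nested': {'a': [2, 5, 703]}}
`print(shallow['data'])` → prints [5, 5, 9, 124]
`print(shallow['nested']['a'])` → prints [2, 5, 703]
`print(deep['data'])` → prints [5, 5, 9]
`print(deep['nested']['a'])` → prints [2, 5]

Answer:
[5, 5, 9, 124]
[2, 5, 703]
[5, 5, 9]
[2, 5]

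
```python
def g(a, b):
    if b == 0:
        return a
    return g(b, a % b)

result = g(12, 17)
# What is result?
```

g(12, 17) -> g(17, 12) -> g(12, 5) -> g(5, 2) -> g(2, 1) -> g(1, 0) -> 1

Answer: 1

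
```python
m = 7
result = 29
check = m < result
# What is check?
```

Trace:
`m = 7` → m = 7
`result = 29` → result = 29
`check = m < result` → check = True
So check = True

Answer: True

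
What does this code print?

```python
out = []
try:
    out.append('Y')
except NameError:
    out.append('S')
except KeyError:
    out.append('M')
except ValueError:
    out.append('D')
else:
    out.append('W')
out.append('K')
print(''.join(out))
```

Execution trace: 'Y' (try body, no exception) → 'W' (else) → 'K' (after the try/except). Output: YWK

Answer: YWK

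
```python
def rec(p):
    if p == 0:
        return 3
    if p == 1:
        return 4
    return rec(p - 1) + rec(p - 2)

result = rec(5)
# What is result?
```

Build up from base cases: rec(0)=3, rec(1)=4, rec(2)=7, rec(3)=11, rec(4)=18, rec(5)=29

Answer: 29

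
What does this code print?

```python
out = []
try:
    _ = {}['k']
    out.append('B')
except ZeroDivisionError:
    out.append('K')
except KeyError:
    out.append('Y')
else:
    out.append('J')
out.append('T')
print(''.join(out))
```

Execution trace: 'Y' (except KeyError) → 'T' (after the try/except). Output: YT

Answer: YT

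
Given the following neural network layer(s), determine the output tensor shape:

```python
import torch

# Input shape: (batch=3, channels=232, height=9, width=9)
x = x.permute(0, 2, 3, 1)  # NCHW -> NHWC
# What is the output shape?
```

Input: (3, 232, 9, 9) -> Output: (3, 9, 9, 232)

Answer: (3, 9, 9, 232)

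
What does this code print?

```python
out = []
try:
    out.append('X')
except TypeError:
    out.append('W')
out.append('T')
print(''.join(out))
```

Execution trace: 'X' (try body, no exception) → 'T' (after the try/except). Output: XT

Answer: XT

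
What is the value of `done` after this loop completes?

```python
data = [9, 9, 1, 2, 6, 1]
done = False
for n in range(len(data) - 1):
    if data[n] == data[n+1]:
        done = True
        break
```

Check consecutive duplicates in [9, 9, 1, 2, 6, 1]
`done` takes the values: False → True

Answer: True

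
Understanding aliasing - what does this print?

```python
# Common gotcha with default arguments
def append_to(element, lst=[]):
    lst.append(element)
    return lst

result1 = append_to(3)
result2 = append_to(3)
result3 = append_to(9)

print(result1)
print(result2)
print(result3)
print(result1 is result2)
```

Key concept: mutable default argument gotcha.
Step by step:
`result1 = append_to(3)` → result1 = [3]
`result2 = append_to(3)` → result1 = [3, 3] (same object as result2); result2 = [3, 3] (same object as result1)
`result3 = append_to(9)` → result1 = [3, 3, 9] (same object as result2, result3); result2 = [3, 3, 9] (same object as result1, result3); result3 = [3, 3, 9] (same object as result1, result2)
`print(result1)` → prints [3, 3, 9]
`print(result2)` → prints [3, 3, 9]
`print(result3)` → prints [3, 3, 9]
`print(result1 is result2)` → prints True

Answer:
[3, 3, 9]
[3, 3, 9]
[3, 3, 9]
True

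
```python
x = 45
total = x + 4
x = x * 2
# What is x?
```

Trace:
`x = 45` → x = 45
`total = x + 4` → total = 49
`x = x * 2` → x = 90
So x = 90

Answer: 90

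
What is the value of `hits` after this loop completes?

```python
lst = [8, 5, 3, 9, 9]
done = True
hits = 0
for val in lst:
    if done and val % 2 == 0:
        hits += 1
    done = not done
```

Count even values at even positions
`hits` takes the values: 0 → 1

Answer: 1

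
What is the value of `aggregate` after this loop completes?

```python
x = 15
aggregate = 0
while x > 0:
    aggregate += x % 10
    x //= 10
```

Sum digits of 15
`aggregate` takes the values: 0 → 5 → 6

Answer: 6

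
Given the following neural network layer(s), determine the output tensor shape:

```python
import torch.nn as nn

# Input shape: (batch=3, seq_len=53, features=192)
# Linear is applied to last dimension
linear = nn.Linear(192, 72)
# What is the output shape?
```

Input: (3, 53, 192) -> Output: (3, 53, 72)

Answer: (3, 53, 72)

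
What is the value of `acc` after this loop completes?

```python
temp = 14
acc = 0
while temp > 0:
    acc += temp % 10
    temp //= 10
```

Sum digits of 14
`acc` takes the values: 0 → 4 → 5

Answer: 5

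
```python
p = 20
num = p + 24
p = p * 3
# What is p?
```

Trace:
`p = 20` → p = 20
`num = p + 24` → num = 44
`p = p * 3` → p = 60
So p = 60

Answer: 60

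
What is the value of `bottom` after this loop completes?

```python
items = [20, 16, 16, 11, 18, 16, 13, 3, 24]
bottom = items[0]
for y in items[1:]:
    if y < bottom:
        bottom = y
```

Minimum of [20, 16, 16, 11, 18, 16, 13, 3, 24]
`bottom` takes the values: 20 → 16 → 11 → 3

Answer: 3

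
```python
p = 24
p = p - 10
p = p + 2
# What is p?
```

Trace:
`p = 24` → p = 24
`p = p - 10` → p = 14
`p = p + 2` → p = 16
So p = 16

Answer: 16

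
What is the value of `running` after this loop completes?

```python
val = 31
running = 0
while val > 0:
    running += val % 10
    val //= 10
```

Sum digits of 31
`running` takes the values: 0 → 1 → 4

Answer: 4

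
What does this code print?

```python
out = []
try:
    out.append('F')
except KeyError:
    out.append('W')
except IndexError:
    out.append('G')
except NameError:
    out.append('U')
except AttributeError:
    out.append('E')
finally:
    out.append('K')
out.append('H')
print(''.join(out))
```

Execution trace: 'F' (try body, no exception) → 'K' (finally) → 'H' (after the try/except). Output: FKH

Answer: FKH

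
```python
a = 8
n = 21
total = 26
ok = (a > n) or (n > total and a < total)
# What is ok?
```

Trace:
`a = 8` → a = 8
`n = 21` → n = 21
`total = 26` → total = 26
`ok = (a > n) or (n > total and a < total)` → ok = False
So ok = False

Answer: False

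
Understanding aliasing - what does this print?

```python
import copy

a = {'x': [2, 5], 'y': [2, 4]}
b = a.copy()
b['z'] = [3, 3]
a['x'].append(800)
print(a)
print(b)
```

Key concept: shallow copy of dict with mutable values.
Step by step:
`a = {'x': [2, 5], 'y': [2, 4]}` → a = {'x': [2, 5], 'y': [2, 4]}
`b = a.copy()` → b = {'x': [2, 5], 'y': [2, 4]}
`b['z'] = [3, 3]` → b = {'x': [2, 5], 'y': [2, 4], 'z': [3, 3]}
`a['x'].append(800)` → a = {'x': [2, 5, 800], 'y': [2, 4]}; b = {'x': [2, 5, 800], 'y': [2, 4], 'z': [3, 3]}
`print(a)` → prints {'x': [2, 5, 800], 'y': [2, 4]}
`print(b)` → prints {'x': [2, 5, 800], 'y': [2, 4], 'z': [3, 3]}

Answer:
{'x': [2, 5, 800], 'y': [2, 4]}
{'x': [2, 5, 800], 'y': [2, 4], 'z': [3, 3]}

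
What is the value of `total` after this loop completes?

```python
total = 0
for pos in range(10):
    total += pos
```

Sum of 0 to 9 = 45
`total` takes the values: 0 → 1 → 3 → 6 → 10 → 15 → 21 → 28 → 36 → 45

Answer: 45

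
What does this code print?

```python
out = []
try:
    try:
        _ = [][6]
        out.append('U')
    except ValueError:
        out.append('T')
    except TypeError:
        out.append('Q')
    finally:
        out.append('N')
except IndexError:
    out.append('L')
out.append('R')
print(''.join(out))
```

Execution trace: 'N' (finally) → 'L' (outer except IndexError) → 'R' (after the try/except). Output: NLR

Answer: NLR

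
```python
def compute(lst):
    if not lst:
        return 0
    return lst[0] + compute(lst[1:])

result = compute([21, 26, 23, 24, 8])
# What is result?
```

21 + 26 + 23 + 24 + 8 + 0 = 102

Answer: 102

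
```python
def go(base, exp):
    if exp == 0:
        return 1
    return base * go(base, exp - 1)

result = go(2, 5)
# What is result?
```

go(2, 5) = 2 * 2 * 2 * 2 * 2 = 32

Answer: 32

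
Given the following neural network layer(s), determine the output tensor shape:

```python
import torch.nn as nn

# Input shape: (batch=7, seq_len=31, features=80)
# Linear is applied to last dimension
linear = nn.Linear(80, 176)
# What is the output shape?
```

Input: (7, 31, 80) -> Output: (7, 31, 176)

Answer: (7, 31, 176)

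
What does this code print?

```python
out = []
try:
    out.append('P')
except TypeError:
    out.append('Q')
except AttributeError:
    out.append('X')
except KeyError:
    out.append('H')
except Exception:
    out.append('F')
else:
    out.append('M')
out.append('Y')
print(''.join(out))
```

Execution trace: 'P' (try body, no exception) → 'M' (else) → 'Y' (after the try/except). Output: PMY

Answer: PMY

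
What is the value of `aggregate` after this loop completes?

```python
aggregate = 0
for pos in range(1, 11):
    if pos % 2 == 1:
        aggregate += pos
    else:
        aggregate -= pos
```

Add odd, subtract even
`aggregate` takes the values: 0 → 1 → -1 → 2 → -2 → 3 → -3 → 4 → -4 → 5 → -5

Answer: -5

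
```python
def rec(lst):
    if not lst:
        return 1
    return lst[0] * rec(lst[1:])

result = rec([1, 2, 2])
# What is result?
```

Product over [1, 2, 2] = 1 * 2 * 2 = 4

Answer: 4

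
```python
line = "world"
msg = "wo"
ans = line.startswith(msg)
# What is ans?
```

Trace:
`line = "world"` → line = 'world'
`msg = "wo"` → msg = 'wo'
`ans = line.startswith(msg)` → ans = True
So ans = True

Answer: True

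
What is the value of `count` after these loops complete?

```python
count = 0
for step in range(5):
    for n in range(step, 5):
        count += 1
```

Upper triangle: 5 + 4 + ... + 1
`count` takes the values: 0 → 1 → 2 → 3 → 4 → 5 → 6 → 7 → 8 → 9 → 10 → 11 → 12 → 13 → 14 → 15

Answer: 15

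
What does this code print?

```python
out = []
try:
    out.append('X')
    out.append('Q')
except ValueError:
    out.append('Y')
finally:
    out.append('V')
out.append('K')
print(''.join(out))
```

Execution trace: 'X' (try body) → 'Q' (try body, no exception) → 'V' (finally) → 'K' (after the try/except). Output: XQVK

Answer: XQVK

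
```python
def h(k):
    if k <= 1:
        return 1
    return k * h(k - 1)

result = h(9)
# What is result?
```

h(9) = 9 * 8 * 7 * 6 * 5 * 4 * 3 * 2 * 1 = 362880

Answer: 362880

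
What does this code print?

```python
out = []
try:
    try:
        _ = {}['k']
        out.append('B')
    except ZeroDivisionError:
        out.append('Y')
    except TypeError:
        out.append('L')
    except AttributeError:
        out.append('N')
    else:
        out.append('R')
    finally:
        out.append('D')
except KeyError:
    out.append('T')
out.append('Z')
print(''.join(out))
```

Execution trace: 'D' (finally) → 'T' (outer except KeyError) → 'Z' (after the try/except). Output: DTZ

Answer: DTZ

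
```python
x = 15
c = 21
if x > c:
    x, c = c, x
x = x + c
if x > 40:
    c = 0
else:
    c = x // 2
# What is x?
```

Trace:
`x = 15` → x = 15
`c = 21` → c = 21
`if x > c: ...` → x > c is False → no variable changes
`x = x + c` → x = 36
`if x > 40: ...` → x > 40 is False, take else branch → c = 18
So x = 36

Answer: 36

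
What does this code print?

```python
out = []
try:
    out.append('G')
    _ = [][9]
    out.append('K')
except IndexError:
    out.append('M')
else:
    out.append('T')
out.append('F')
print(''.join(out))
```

Execution trace: 'G' (try body) → 'M' (except IndexError) → 'F' (after the try/except). Output: GMF

Answer: GMF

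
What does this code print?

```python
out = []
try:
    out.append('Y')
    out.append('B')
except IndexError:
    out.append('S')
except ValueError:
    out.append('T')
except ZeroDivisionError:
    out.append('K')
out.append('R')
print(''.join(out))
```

Execution trace: 'Y' (try body) → 'B' (try body, no exception) → 'R' (after the try/except). Output: YBR

Answer: YBR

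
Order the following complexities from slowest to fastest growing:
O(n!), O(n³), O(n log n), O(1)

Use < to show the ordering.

Ordered by growth rate: O(1) < O(n log n) < O(n³) < O(n!)

Answer: O(1) < O(n log n) < O(n³) < O(n!)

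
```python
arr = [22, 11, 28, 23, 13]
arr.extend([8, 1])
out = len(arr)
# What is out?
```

Trace:
`arr = [22, 11, 28, 23, 13]` → arr = [22, 11, 28, 23, 13]
`arr.extend([8, 1])` → arr = [22, 11, 28, 23, 13, 8, 1]
`out = len(arr)` → out = 7
So out = 7

Answer: 7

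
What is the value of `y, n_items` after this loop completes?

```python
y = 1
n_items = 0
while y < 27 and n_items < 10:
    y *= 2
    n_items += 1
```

Double until >= 27 or 10 iterations
`y, n_items` takes the values: (1, 0) → (2, 0) → (2, 1) → (4, 1) → (4, 2) → (8, 2) → (8, 3) → (16, 3) → (16, 4) → (32, 4) → (32, 5)

Answer: 32, 5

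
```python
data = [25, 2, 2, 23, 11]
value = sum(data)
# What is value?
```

Trace:
`data = [25, 2, 2, 23, 11]` → data = [25, 2, 2, 23, 11]
`value = sum(data)` → value = 63
So value = 63

Answer: 63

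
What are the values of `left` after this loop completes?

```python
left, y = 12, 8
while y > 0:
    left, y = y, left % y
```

GCD of 12 and 8
`left` takes the values: 12 → 8 → 4

Answer: 4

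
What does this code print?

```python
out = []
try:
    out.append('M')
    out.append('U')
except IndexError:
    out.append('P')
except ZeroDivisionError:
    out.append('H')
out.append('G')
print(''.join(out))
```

Execution trace: 'M' (try body) → 'U' (try body, no exception) → 'G' (after the try/except). Output: MUG

Answer: MUG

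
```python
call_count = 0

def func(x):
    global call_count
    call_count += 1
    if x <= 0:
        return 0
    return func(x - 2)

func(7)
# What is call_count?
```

Linear recursion stepping by 2: 5 calls from x=7 down to ≤0.

Answer: 5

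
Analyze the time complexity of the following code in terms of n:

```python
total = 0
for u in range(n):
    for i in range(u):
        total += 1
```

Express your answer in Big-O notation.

Each loop level contributes: n × n. Multiplying the contributions gives O(n^2).

Answer: O(n^2)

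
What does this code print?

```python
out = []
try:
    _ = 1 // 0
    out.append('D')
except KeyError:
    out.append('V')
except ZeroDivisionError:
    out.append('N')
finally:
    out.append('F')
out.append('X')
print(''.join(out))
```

Execution trace: 'N' (except ZeroDivisionError) → 'F' (finally) → 'X' (after the try/except). Output: NFX

Answer: NFX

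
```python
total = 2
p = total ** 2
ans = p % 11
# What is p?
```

Trace:
`total = 2` → total = 2
`p = total ** 2` → p = 4
`ans = p % 11` → ans = 4
So p = 4

Answer: 4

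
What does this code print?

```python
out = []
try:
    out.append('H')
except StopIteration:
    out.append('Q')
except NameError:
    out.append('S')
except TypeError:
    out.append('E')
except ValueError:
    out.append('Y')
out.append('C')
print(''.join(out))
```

Execution trace: 'H' (try body, no exception) → 'C' (after the try/except). Output: HC

Answer: HC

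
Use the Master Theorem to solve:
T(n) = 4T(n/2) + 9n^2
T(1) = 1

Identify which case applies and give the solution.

a=4, b=2, f(n)=9n^2. log_2(4) = 2. Since c=2 = 2, Case 2 applies: T(n) = Θ(n^log_b(a) · log n) = O(n^2 log n).

Answer: O(n^2 log n) - Case 2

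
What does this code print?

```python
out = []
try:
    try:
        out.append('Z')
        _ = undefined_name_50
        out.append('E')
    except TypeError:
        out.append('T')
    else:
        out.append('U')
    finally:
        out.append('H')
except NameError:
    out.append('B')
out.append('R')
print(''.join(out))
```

Execution trace: 'Z' (try body) → 'H' (finally) → 'B' (outer except NameError) → 'R' (after the try/except). Output: ZHBR

Answer: ZHBR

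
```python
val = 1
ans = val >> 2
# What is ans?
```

Trace:
`val = 1` → val = 1
`ans = val >> 2` → ans = 0
So ans = 0

Answer: 0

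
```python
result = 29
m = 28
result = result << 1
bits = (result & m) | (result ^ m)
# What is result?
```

Trace:
`result = 29` → result = 29
`m = 28` → m = 28
`result = result << 1` → result = 58
`bits = (result & m) | (result ^ m)` → bits = 62
So result = 58

Answer: 58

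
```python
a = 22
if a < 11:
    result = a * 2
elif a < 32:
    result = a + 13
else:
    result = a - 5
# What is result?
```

Trace:
`a = 22` → a = 22
`if a < 11: ...` → a < 11 is False, a < 32 is True → result = 35
So result = 35

Answer: 35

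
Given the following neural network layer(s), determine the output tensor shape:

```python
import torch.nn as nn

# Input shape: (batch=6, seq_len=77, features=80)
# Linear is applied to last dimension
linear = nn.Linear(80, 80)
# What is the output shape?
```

Input: (6, 77, 80) -> Output: (6, 77, 80)

Answer: (6, 77, 80)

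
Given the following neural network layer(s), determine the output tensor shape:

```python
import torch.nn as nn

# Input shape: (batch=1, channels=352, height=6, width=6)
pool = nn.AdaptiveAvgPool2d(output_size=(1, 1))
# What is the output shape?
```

Input: (1, 352, 6, 6) -> Output: (1, 352, 1, 1)

Answer: (1, 352, 1, 1)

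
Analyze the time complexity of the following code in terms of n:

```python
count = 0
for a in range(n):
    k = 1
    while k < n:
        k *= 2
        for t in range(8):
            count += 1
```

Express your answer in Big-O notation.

Each loop level contributes: n × log n × 1. Multiplying the contributions gives O(n log n).

Answer: O(n log n)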